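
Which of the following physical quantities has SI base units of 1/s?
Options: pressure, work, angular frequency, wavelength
Checking the SI base units of each option:
  pressure (P = F/A): kg/(m·s²)  ✗
  work (W = Fd): kg·m²/s²  ✗
  angular frequency (ω = 2πf): 1/s  ✓ matches
  wavelength (λ = v/f): m  ✗

Only angular frequency has units 1/s.

Answer: angular frequency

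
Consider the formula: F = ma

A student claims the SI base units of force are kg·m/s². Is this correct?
Units of each symbol in F = ma:
  m (mass): kg
  a (acceleration): m/s²

Multiplying the contributions: [kg] · [m/s²]
Adding exponents of each base unit: kg: 1, m: 1, s: -2
SI base units of force: kg·m/s²

The claimed units kg·m/s² match the derived units, so the claim is correct.

Answer: Yes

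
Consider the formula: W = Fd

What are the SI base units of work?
Units of each symbol in W = Fd:
  F (force): kg·m/s²
  d (displacement): m

Multiplying the contributions: [kg·m/s²] · [m]
Adding exponents of each base unit: kg: 1, m: 2, s: -2
SI base units of work: kg·m²/s²

Answer: kg·m²/s²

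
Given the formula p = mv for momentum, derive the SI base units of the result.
Units of each symbol in p = mv:
  m (mass): kg
  v (velocity): m/s

Multiplying the contributions: [kg] · [m/s]
Adding exponents of each base unit: kg: 1, m: 1, s: -1
SI base units of momentum: kg·m/s

Answer: kg·m/s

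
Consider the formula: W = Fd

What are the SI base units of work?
Units of each symbol in W = Fd:
  F (force): kg·m/s²
  d (displacement): m

Multiplying the contributions: [kg·m/s²] · [m]
Adding exponents of each base unit: kg: 1, m: 2, s: -2
SI base units of work: kg·m²/s²

Answer: kg·m²/s²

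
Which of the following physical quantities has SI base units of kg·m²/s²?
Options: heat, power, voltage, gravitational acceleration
Checking the SI base units of each option:
  heat (Q = mcΔT): kg·m²/s²  ✓ matches
  power (P = W/t): kg·m²/s³  ✗
  voltage (V = IR): kg·m²/(s³·A)  ✗
  gravitational acceleration (g = GM/r²): m/s²  ✗

Only heat has units kg·m²/s².

Answer: heat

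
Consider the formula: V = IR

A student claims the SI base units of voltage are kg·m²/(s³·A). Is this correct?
Units of each symbol in V = IR:
  I (current): A
  R (resistance, in ohms): kg·m²/(s³·A²)

Multiplying the contributions: [A] · [kg·m²/(s³·A²)]
Adding exponents of each base unit: kg: 1, m: 2, s: -3, A: -1
SI base units of voltage: kg·m²/(s³·A)

The claimed units kg·m²/(s³·A) match the derived units, so the claim is correct.

Answer: Yes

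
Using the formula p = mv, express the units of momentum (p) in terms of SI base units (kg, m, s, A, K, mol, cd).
Units of each symbol in p = mv:
  m (mass): kg
  v (velocity): m/s

Multiplying the contributions: [kg] · [m/s]
Adding exponents of each base unit: kg: 1, m: 1, s: -1
SI base units of momentum: kg·m/s

Answer: kg·m/s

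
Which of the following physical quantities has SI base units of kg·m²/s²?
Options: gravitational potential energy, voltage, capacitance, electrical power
Checking the SI base units of each option:
  gravitational potential energy (U = -GMm/r): kg·m²/s²  ✓ matches
  voltage (V = IR): kg·m²/(s³·A)  ✗
  capacitance (C = Q/V): s⁴·A²/(kg·m²)  ✗
  electrical power (P = IV): kg·m²/s³  ✗

Only gravitational potential energy has units kg·m²/s².

Answer: gravitational potential energy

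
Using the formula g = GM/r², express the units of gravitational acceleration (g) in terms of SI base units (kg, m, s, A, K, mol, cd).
Units of each symbol in g = GM/r²:
  G (gravitational constant): m³/(kg·s²)
  M (mass): kg
  r (distance): m  → to the power 2 in the denominator, contributes 1/m²

Multiplying the contributions: [m³/(kg·s²)] · [kg] · [1/m²]
Adding exponents of each base unit: m: 1, s: -2
SI base units of gravitational acceleration: m/s²

Answer: m/s²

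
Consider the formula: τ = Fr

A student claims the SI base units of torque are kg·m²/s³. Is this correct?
Units of each symbol in τ = Fr:
  F (force): kg·m/s²
  r (lever arm): m

Multiplying the contributions: [kg·m/s²] · [m]
Adding exponents of each base unit: kg: 1, m: 2, s: -2
SI base units of torque: kg·m²/s²

The claimed units kg·m²/s³ (exponents kg: 1, m: 2, s: -3) do not match the derived units kg·m²/s² (exponents kg: 1, m: 2, s: -2), so the claim is incorrect.

Answer: No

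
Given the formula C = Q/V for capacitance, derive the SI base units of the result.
Units of each symbol in C = Q/V:
  Q (charge, in coulombs): s·A
  V (voltage, in volts): kg·m²/(s³·A)  → in the denominator, contributes s³·A/(kg·m²)

Multiplying the contributions: [s·A] · [s³·A/(kg·m²)]
Adding exponents of each base unit: kg: -1, m: -2, s: 4, A: 2
SI base units of capacitance: s⁴·A²/(kg·m²)

Answer: s⁴·A²/(kg·m²)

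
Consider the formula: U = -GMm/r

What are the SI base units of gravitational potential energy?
Units of each symbol in U = -GMm/r:
  G (gravitational constant): m³/(kg·s²)
  M (mass): kg
  m (mass): kg
  r (distance): m  → in the denominator, contributes 1/m
  The minus sign does not affect the units.

Multiplying the contributions: [m³/(kg·s²)] · [kg] · [kg] · [1/m]
Adding exponents of each base unit: kg: 1, m: 2, s: -2
SI base units of gravitational potential energy: kg·m²/s²

Answer: kg·m²/s²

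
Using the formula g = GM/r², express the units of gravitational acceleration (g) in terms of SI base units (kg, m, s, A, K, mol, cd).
Units of each symbol in g = GM/r²:
  G (gravitational constant): m³/(kg·s²)
  M (mass): kg
  r (distance): m  → to the power 2 in the denominator, contributes 1/m²

Multiplying the contributions: [m³/(kg·s²)] · [kg] · [1/m²]
Adding exponents of each base unit: m: 1, s: -2
SI base units of gravitational acceleration: m/s²

Answer: m/s²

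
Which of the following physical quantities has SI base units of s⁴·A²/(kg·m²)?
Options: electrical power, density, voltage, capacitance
Checking the SI base units of each option:
  electrical power (P = IV): kg·m²/s³  ✗
  density (ρ = m/V): kg/m³  ✗
  voltage (V = IR): kg·m²/(s³·A)  ✗
  capacitance (C = Q/V): s⁴·A²/(kg·m²)  ✓ matches

Only capacitance has units s⁴·A²/(kg·m²).

Answer: capacitance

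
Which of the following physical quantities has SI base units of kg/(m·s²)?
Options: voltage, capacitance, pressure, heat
Checking the SI base units of each option:
  voltage (V = IR): kg·m²/(s³·A)  ✗
  capacitance (C = Q/V): s⁴·A²/(kg·m²)  ✗
  pressure (P = F/A): kg/(m·s²)  ✓ matches
  heat (Q = mcΔT): kg·m²/s²  ✗

Only pressure has units kg/(m·s²).

Answer: pressure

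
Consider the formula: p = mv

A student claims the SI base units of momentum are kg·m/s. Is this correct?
Units of each symbol in p = mv:
  m (mass): kg
  v (velocity): m/s

Multiplying the contributions: [kg] · [m/s]
Adding exponents of each base unit: kg: 1, m: 1, s: -1
SI base units of momentum: kg·m/s

The claimed units kg·m/s match the derived units, so the claim is correct.

Answer: Yes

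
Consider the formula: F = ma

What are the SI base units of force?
Units of each symbol in F = ma:
  m (mass): kg
  a (acceleration): m/s²

Multiplying the contributions: [kg] · [m/s²]
Adding exponents of each base unit: kg: 1, m: 1, s: -2
SI base units of force: kg·m/s²

Answer: kg·m/s²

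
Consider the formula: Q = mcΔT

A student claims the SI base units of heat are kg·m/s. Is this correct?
Units of each symbol in Q = mcΔT:
  m (mass): kg
  c (specific heat capacity, in J/(kg·K)): m²/(s²·K)
  ΔT (temperature change): K

Multiplying the contributions: [kg] · [m²/(s²·K)] · [K]
Adding exponents of each base unit: kg: 1, m: 2, s: -2
SI base units of heat: kg·m²/s²

The claimed units kg·m/s (exponents kg: 1, m: 1, s: -1) do not match the derived units kg·m²/s² (exponents kg: 1, m: 2, s: -2), so the claim is incorrect.

Answer: No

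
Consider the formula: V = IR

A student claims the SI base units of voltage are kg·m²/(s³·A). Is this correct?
Units of each symbol in V = IR:
  I (current): A
  R (resistance, in ohms): kg·m²/(s³·A²)

Multiplying the contributions: [A] · [kg·m²/(s³·A²)]
Adding exponents of each base unit: kg: 1, m: 2, s: -3, A: -1
SI base units of voltage: kg·m²/(s³·A)

The claimed units kg·m²/(s³·A) match the derived units, so the claim is correct.

Answer: Yes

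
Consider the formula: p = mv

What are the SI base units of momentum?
Units of each symbol in p = mv:
  m (mass): kg
  v (velocity): m/s

Multiplying the contributions: [kg] · [m/s]
Adding exponents of each base unit: kg: 1, m: 1, s: -1
SI base units of momentum: kg·m/s

Answer: kg·m/s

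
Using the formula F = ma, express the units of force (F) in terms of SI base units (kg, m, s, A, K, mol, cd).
Units of each symbol in F = ma:
  m (mass): kg
  a (acceleration): m/s²

Multiplying the contributions: [kg] · [m/s²]
Adding exponents of each base unit: kg: 1, m: 1, s: -2
SI base units of force: kg·m/s²

Answer: kg·m/s²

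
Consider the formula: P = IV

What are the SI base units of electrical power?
Units of each symbol in P = IV:
  I (current): A
  V (voltage, in volts): kg·m²/(s³·A)

Multiplying the contributions: [A] · [kg·m²/(s³·A)]
Adding exponents of each base unit: kg: 1, m: 2, s: -3
SI base units of electrical power: kg·m²/s³

Answer: kg·m²/s³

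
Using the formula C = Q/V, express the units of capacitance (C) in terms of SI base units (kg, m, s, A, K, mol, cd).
Units of each symbol in C = Q/V:
  Q (charge, in coulombs): s·A
  V (voltage, in volts): kg·m²/(s³·A)  → in the denominator, contributes s³·A/(kg·m²)

Multiplying the contributions: [s·A] · [s³·A/(kg·m²)]
Adding exponents of each base unit: kg: -1, m: -2, s: 4, A: 2
SI base units of capacitance: s⁴·A²/(kg·m²)

Answer: s⁴·A²/(kg·m²)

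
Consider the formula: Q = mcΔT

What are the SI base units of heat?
Units of each symbol in Q = mcΔT:
  m (mass): kg
  c (specific heat capacity, in J/(kg·K)): m²/(s²·K)
  ΔT (temperature change): K

Multiplying the contributions: [kg] · [m²/(s²·K)] · [K]
Adding exponents of each base unit: kg: 1, m: 2, s: -2
SI base units of heat: kg·m²/s²

Answer: kg·m²/s²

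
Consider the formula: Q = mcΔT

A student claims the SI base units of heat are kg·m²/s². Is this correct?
Units of each symbol in Q = mcΔT:
  m (mass): kg
  c (specific heat capacity, in J/(kg·K)): m²/(s²·K)
  ΔT (temperature change): K

Multiplying the contributions: [kg] · [m²/(s²·K)] · [K]
Adding exponents of each base unit: kg: 1, m: 2, s: -2
SI base units of heat: kg·m²/s²

The claimed units kg·m²/s² match the derived units, so the claim is correct.

Answer: Yes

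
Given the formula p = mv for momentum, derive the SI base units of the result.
Units of each symbol in p = mv:
  m (mass): kg
  v (velocity): m/s

Multiplying the contributions: [kg] · [m/s]
Adding exponents of each base unit: kg: 1, m: 1, s: -1
SI base units of momentum: kg·m/s

Answer: kg·m/s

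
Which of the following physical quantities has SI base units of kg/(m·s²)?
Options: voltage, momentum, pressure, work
Checking the SI base units of each option:
  voltage (V = IR): kg·m²/(s³·A)  ✗
  momentum (p = mv): kg·m/s  ✗
  pressure (P = F/A): kg/(m·s²)  ✓ matches
  work (W = Fd): kg·m²/s²  ✗

Only pressure has units kg/(m·s²).

Answer: pressure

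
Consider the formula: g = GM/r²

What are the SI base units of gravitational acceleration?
Units of each symbol in g = GM/r²:
  G (gravitational constant): m³/(kg·s²)
  M (mass): kg
  r (distance): m  → to the power 2 in the denominator, contributes 1/m²

Multiplying the contributions: [m³/(kg·s²)] · [kg] · [1/m²]
Adding exponents of each base unit: m: 1, s: -2
SI base units of gravitational acceleration: m/s²

Answer: m/s²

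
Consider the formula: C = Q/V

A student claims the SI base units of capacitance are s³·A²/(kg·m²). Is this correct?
Units of each symbol in C = Q/V:
  Q (charge, in coulombs): s·A
  V (voltage, in volts): kg·m²/(s³·A)  → in the denominator, contributes s³·A/(kg·m²)

Multiplying the contributions: [s·A] · [s³·A/(kg·m²)]
Adding exponents of each base unit: kg: -1, m: -2, s: 4, A: 2
SI base units of capacitance: s⁴·A²/(kg·m²)

The claimed units s³·A²/(kg·m²) (exponents kg: -1, m: -2, s: 3, A: 2) do not match the derived units s⁴·A²/(kg·m²) (exponents kg: -1, m: -2, s: 4, A: 2), so the claim is incorrect.

Answer: No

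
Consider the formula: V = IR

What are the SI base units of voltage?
Units of each symbol in V = IR:
  I (current): A
  R (resistance, in ohms): kg·m²/(s³·A²)

Multiplying the contributions: [A] · [kg·m²/(s³·A²)]
Adding exponents of each base unit: kg: 1, m: 2, s: -3, A: -1
SI base units of voltage: kg·m²/(s³·A)

Answer: kg·m²/(s³·A)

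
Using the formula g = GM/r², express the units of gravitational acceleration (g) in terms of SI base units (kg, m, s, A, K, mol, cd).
Units of each symbol in g = GM/r²:
  G (gravitational constant): m³/(kg·s²)
  M (mass): kg
  r (distance): m  → to the power 2 in the denominator, contributes 1/m²

Multiplying the contributions: [m³/(kg·s²)] · [kg] · [1/m²]
Adding exponents of each base unit: m: 1, s: -2
SI base units of gravitational acceleration: m/s²

Answer: m/s²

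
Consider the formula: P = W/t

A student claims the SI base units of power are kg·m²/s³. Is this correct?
Units of each symbol in P = W/t:
  W (work): kg·m²/s²
  t (time): s  → in the denominator, contributes 1/s

Multiplying the contributions: [kg·m²/s²] · [1/s]
Adding exponents of each base unit: kg: 1, m: 2, s: -3
SI base units of power: kg·m²/s³

The claimed units kg·m²/s³ match the derived units, so the claim is correct.

Answer: Yes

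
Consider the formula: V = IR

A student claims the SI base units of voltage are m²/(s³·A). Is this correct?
Units of each symbol in V = IR:
  I (current): A
  R (resistance, in ohms): kg·m²/(s³·A²)

Multiplying the contributions: [A] · [kg·m²/(s³·A²)]
Adding exponents of each base unit: kg: 1, m: 2, s: -3, A: -1
SI base units of voltage: kg·m²/(s³·A)

The claimed units m²/(s³·A) (exponents m: 2, s: -3, A: -1) do not match the derived units kg·m²/(s³·A) (exponents kg: 1, m: 2, s: -3, A: -1), so the claim is incorrect.

Answer: No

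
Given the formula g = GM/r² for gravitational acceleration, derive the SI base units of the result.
Units of each symbol in g = GM/r²:
  G (gravitational constant): m³/(kg·s²)
  M (mass): kg
  r (distance): m  → to the power 2 in the denominator, contributes 1/m²

Multiplying the contributions: [m³/(kg·s²)] · [kg] · [1/m²]
Adding exponents of each base unit: m: 1, s: -2
SI base units of gravitational acceleration: m/s²

Answer: m/s²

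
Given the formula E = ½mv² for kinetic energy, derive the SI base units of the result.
Units of each symbol in E = ½mv²:
  m (mass): kg
  v (speed): m/s  → to the power 2, contributes m²/s²
  The factor ½ is dimensionless.

Multiplying the contributions: [kg] · [m²/s²]
Adding exponents of each base unit: kg: 1, m: 2, s: -2
SI base units of kinetic energy: kg·m²/s²

Answer: kg·m²/s²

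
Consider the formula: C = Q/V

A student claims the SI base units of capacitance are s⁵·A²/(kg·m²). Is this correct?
Units of each symbol in C = Q/V:
  Q (charge, in coulombs): s·A
  V (voltage, in volts): kg·m²/(s³·A)  → in the denominator, contributes s³·A/(kg·m²)

Multiplying the contributions: [s·A] · [s³·A/(kg·m²)]
Adding exponents of each base unit: kg: -1, m: -2, s: 4, A: 2
SI base units of capacitance: s⁴·A²/(kg·m²)

The claimed units s⁵·A²/(kg·m²) (exponents kg: -1, m: -2, s: 5, A: 2) do not match the derived units s⁴·A²/(kg·m²) (exponents kg: -1, m: -2, s: 4, A: 2), so the claim is incorrect.

Answer: No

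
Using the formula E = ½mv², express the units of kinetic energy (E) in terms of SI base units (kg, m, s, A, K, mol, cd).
Units of each symbol in E = ½mv²:
  m (mass): kg
  v (speed): m/s  → to the power 2, contributes m²/s²
  The factor ½ is dimensionless.

Multiplying the contributions: [kg] · [m²/s²]
Adding exponents of each base unit: kg: 1, m: 2, s: -2
SI base units of kinetic energy: kg·m²/s²

Answer: kg·m²/s²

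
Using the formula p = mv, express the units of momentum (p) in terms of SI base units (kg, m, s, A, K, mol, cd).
Units of each symbol in p = mv:
  m (mass): kg
  v (velocity): m/s

Multiplying the contributions: [kg] · [m/s]
Adding exponents of each base unit: kg: 1, m: 1, s: -1
SI base units of momentum: kg·m/s

Answer: kg·m/s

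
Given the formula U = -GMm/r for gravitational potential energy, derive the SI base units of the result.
Units of each symbol in U = -GMm/r:
  G (gravitational constant): m³/(kg·s²)
  M (mass): kg
  m (mass): kg
  r (distance): m  → in the denominator, contributes 1/m
  The minus sign does not affect the units.

Multiplying the contributions: [m³/(kg·s²)] · [kg] · [kg] · [1/m]
Adding exponents of each base unit: kg: 1, m: 2, s: -2
SI base units of gravitational potential energy: kg·m²/s²

Answer: kg·m²/s²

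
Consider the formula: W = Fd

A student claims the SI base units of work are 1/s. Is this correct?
Units of each symbol in W = Fd:
  F (force): kg·m/s²
  d (displacement): m

Multiplying the contributions: [kg·m/s²] · [m]
Adding exponents of each base unit: kg: 1, m: 2, s: -2
SI base units of work: kg·m²/s²

The claimed units 1/s (exponents s: -1) do not match the derived units kg·m²/s² (exponents kg: 1, m: 2, s: -2), so the claim is incorrect.

Answer: No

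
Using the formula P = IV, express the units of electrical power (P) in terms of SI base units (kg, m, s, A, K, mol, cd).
Units of each symbol in P = IV:
  I (current): A
  V (voltage, in volts): kg·m²/(s³·A)

Multiplying the contributions: [A] · [kg·m²/(s³·A)]
Adding exponents of each base unit: kg: 1, m: 2, s: -3
SI base units of electrical power: kg·m²/s³

Answer: kg·m²/s³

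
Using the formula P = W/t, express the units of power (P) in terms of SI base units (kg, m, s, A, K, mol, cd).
Units of each symbol in P = W/t:
  W (work): kg·m²/s²
  t (time): s  → in the denominator, contributes 1/s

Multiplying the contributions: [kg·m²/s²] · [1/s]
Adding exponents of each base unit: kg: 1, m: 2, s: -3
SI base units of power: kg·m²/s³

Answer: kg·m²/s³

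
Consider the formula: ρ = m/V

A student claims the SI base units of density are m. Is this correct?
Units of each symbol in ρ = m/V:
  m (mass): kg
  V (volume): m³  → in the denominator, contributes 1/m³

Multiplying the contributions: [kg] · [1/m³]
Adding exponents of each base unit: kg: 1, m: -3
SI base units of density: kg/m³

The claimed units m (exponents m: 1) do not match the derived units kg/m³ (exponents kg: 1, m: -3), so the claim is incorrect.

Answer: No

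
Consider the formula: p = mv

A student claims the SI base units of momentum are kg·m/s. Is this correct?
Units of each symbol in p = mv:
  m (mass): kg
  v (velocity): m/s

Multiplying the contributions: [kg] · [m/s]
Adding exponents of each base unit: kg: 1, m: 1, s: -1
SI base units of momentum: kg·m/s

The claimed units kg·m/s match the derived units, so the claim is correct.

Answer: Yes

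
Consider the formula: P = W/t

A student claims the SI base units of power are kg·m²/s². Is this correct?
Units of each symbol in P = W/t:
  W (work): kg·m²/s²
  t (time): s  → in the denominator, contributes 1/s

Multiplying the contributions: [kg·m²/s²] · [1/s]
Adding exponents of each base unit: kg: 1, m: 2, s: -3
SI base units of power: kg·m²/s³

The claimed units kg·m²/s² (exponents kg: 1, m: 2, s: -2) do not match the derived units kg·m²/s³ (exponents kg: 1, m: 2, s: -3), so the claim is incorrect.

Answer: No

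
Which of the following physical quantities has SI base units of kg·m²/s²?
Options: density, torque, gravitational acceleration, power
Checking the SI base units of each option:
  density (ρ = m/V): kg/m³  ✗
  torque (τ = Fr): kg·m²/s²  ✓ matches
  gravitational acceleration (g = GM/r²): m/s²  ✗
  power (P = W/t): kg·m²/s³  ✗

Only torque has units kg·m²/s².

Answer: torque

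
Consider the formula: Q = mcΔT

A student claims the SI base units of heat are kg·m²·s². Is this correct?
Units of each symbol in Q = mcΔT:
  m (mass): kg
  c (specific heat capacity, in J/(kg·K)): m²/(s²·K)
  ΔT (temperature change): K

Multiplying the contributions: [kg] · [m²/(s²·K)] · [K]
Adding exponents of each base unit: kg: 1, m: 2, s: -2
SI base units of heat: kg·m²/s²

The claimed units kg·m²·s² (exponents kg: 1, m: 2, s: 2) do not match the derived units kg·m²/s² (exponents kg: 1, m: 2, s: -2), so the claim is incorrect.

Answer: No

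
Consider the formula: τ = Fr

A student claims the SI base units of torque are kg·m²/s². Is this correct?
Units of each symbol in τ = Fr:
  F (force): kg·m/s²
  r (lever arm): m

Multiplying the contributions: [kg·m/s²] · [m]
Adding exponents of each base unit: kg: 1, m: 2, s: -2
SI base units of torque: kg·m²/s²

The claimed units kg·m²/s² match the derived units, so the claim is correct.

Answer: Yes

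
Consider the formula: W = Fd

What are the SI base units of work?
Units of each symbol in W = Fd:
  F (force): kg·m/s²
  d (displacement): m

Multiplying the contributions: [kg·m/s²] · [m]
Adding exponents of each base unit: kg: 1, m: 2, s: -2
SI base units of work: kg·m²/s²

Answer: kg·m²/s²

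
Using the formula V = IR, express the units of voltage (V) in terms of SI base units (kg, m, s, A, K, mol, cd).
Units of each symbol in V = IR:
  I (current): A
  R (resistance, in ohms): kg·m²/(s³·A²)

Multiplying the contributions: [A] · [kg·m²/(s³·A²)]
Adding exponents of each base unit: kg: 1, m: 2, s: -3, A: -1
SI base units of voltage: kg·m²/(s³·A)

Answer: kg·m²/(s³·A)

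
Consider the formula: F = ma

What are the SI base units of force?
Units of each symbol in F = ma:
  m (mass): kg
  a (acceleration): m/s²

Multiplying the contributions: [kg] · [m/s²]
Adding exponents of each base unit: kg: 1, m: 1, s: -2
SI base units of force: kg·m/s²

Answer: kg·m/s²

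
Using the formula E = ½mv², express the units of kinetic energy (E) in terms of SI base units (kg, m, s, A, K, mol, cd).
Units of each symbol in E = ½mv²:
  m (mass): kg
  v (speed): m/s  → to the power 2, contributes m²/s²
  The factor ½ is dimensionless.

Multiplying the contributions: [kg] · [m²/s²]
Adding exponents of each base unit: kg: 1, m: 2, s: -2
SI base units of kinetic energy: kg·m²/s²

Answer: kg·m²/s²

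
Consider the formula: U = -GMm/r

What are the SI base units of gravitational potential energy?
Units of each symbol in U = -GMm/r:
  G (gravitational constant): m³/(kg·s²)
  M (mass): kg
  m (mass): kg
  r (distance): m  → in the denominator, contributes 1/m
  The minus sign does not affect the units.

Multiplying the contributions: [m³/(kg·s²)] · [kg] · [kg] · [1/m]
Adding exponents of each base unit: kg: 1, m: 2, s: -2
SI base units of gravitational potential energy: kg·m²/s²

Answer: kg·m²/s²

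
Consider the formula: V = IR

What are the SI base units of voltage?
Units of each symbol in V = IR:
  I (current): A
  R (resistance, in ohms): kg·m²/(s³·A²)

Multiplying the contributions: [A] · [kg·m²/(s³·A²)]
Adding exponents of each base unit: kg: 1, m: 2, s: -3, A: -1
SI base units of voltage: kg·m²/(s³·A)

Answer: kg·m²/(s³·A)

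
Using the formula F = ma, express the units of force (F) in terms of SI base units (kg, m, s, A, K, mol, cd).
Units of each symbol in F = ma:
  m (mass): kg
  a (acceleration): m/s²

Multiplying the contributions: [kg] · [m/s²]
Adding exponents of each base unit: kg: 1, m: 1, s: -2
SI base units of force: kg·m/s²

Answer: kg·m/s²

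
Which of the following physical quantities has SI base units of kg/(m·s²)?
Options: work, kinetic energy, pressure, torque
Checking the SI base units of each option:
  work (W = Fd): kg·m²/s²  ✗
  kinetic energy (E = ½mv²): kg·m²/s²  ✗
  pressure (P = F/A): kg/(m·s²)  ✓ matches
  torque (τ = Fr): kg·m²/s²  ✗

Only pressure has units kg/(m·s²).

Answer: pressure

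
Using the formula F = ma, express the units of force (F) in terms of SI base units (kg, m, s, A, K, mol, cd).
Units of each symbol in F = ma:
  m (mass): kg
  a (acceleration): m/s²

Multiplying the contributions: [kg] · [m/s²]
Adding exponents of each base unit: kg: 1, m: 1, s: -2
SI base units of force: kg·m/s²

Answer: kg·m/s²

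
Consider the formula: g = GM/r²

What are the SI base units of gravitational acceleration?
Units of each symbol in g = GM/r²:
  G (gravitational constant): m³/(kg·s²)
  M (mass): kg
  r (distance): m  → to the power 2 in the denominator, contributes 1/m²

Multiplying the contributions: [m³/(kg·s²)] · [kg] · [1/m²]
Adding exponents of each base unit: m: 1, s: -2
SI base units of gravitational acceleration: m/s²

Answer: m/s²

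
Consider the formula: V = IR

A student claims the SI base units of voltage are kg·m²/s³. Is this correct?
Units of each symbol in V = IR:
  I (current): A
  R (resistance, in ohms): kg·m²/(s³·A²)

Multiplying the contributions: [A] · [kg·m²/(s³·A²)]
Adding exponents of each base unit: kg: 1, m: 2, s: -3, A: -1
SI base units of voltage: kg·m²/(s³·A)

The claimed units kg·m²/s³ (exponents kg: 1, m: 2, s: -3) do not match the derived units kg·m²/(s³·A) (exponents kg: 1, m: 2, s: -3, A: -1), so the claim is incorrect.

Answer: No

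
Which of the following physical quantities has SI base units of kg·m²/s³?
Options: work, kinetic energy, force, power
Checking the SI base units of each option:
  work (W = Fd): kg·m²/s²  ✗
  kinetic energy (E = ½mv²): kg·m²/s²  ✗
  force (F = ma): kg·m/s²  ✗
  power (P = W/t): kg·m²/s³  ✓ matches

Only power has units kg·m²/s³.

Answer: power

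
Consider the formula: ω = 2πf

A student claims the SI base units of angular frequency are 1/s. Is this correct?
Units of each symbol in ω = 2πf:
  f (frequency): 1/s
  The factor 2π is dimensionless.

Multiplying the contributions: [1/s]
Adding exponents of each base unit: s: -1
SI base units of angular frequency: 1/s

The claimed units 1/s match the derived units, so the claim is correct.

Answer: Yes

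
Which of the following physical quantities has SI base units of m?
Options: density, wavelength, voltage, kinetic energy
Checking the SI base units of each option:
  density (ρ = m/V): kg/m³  ✗
  wavelength (λ = v/f): m  ✓ matches
  voltage (V = IR): kg·m²/(s³·A)  ✗
  kinetic energy (E = ½mv²): kg·m²/s²  ✗

Only wavelength has units m.

Answer: wavelength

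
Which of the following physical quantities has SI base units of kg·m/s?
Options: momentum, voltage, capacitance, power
Checking the SI base units of each option:
  momentum (p = mv): kg·m/s  ✓ matches
  voltage (V = IR): kg·m²/(s³·A)  ✗
  capacitance (C = Q/V): s⁴·A²/(kg·m²)  ✗
  power (P = W/t): kg·m²/s³  ✗

Only momentum has units kg·m/s.

Answer: momentum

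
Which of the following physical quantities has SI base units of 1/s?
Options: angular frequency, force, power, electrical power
Checking the SI base units of each option:
  angular frequency (ω = 2πf): 1/s  ✓ matches
  force (F = ma): kg·m/s²  ✗
  power (P = W/t): kg·m²/s³  ✗
  electrical power (P = IV): kg·m²/s³  ✗

Only angular frequency has units 1/s.

Answer: angular frequency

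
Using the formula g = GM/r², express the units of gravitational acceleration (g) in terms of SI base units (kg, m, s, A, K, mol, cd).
Units of each symbol in g = GM/r²:
  G (gravitational constant): m³/(kg·s²)
  M (mass): kg
  r (distance): m  → to the power 2 in the denominator, contributes 1/m²

Multiplying the contributions: [m³/(kg·s²)] · [kg] · [1/m²]
Adding exponents of each base unit: m: 1, s: -2
SI base units of gravitational acceleration: m/s²

Answer: m/s²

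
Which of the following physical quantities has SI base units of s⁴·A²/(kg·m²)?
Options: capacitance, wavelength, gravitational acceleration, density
Checking the SI base units of each option:
  capacitance (C = Q/V): s⁴·A²/(kg·m²)  ✓ matches
  wavelength (λ = v/f): m  ✗
  gravitational acceleration (g = GM/r²): m/s²  ✗
  density (ρ = m/V): kg/m³  ✗

Only capacitance has units s⁴·A²/(kg·m²).

Answer: capacitance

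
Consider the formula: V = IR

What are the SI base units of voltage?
Units of each symbol in V = IR:
  I (current): A
  R (resistance, in ohms): kg·m²/(s³·A²)

Multiplying the contributions: [A] · [kg·m²/(s³·A²)]
Adding exponents of each base unit: kg: 1, m: 2, s: -3, A: -1
SI base units of voltage: kg·m²/(s³·A)

Answer: kg·m²/(s³·A)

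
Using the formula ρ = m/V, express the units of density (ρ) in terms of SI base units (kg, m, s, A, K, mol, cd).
Units of each symbol in ρ = m/V:
  m (mass): kg
  V (volume): m³  → in the denominator, contributes 1/m³

Multiplying the contributions: [kg] · [1/m³]
Adding exponents of each base unit: kg: 1, m: -3
SI base units of density: kg/m³

Answer: kg/m³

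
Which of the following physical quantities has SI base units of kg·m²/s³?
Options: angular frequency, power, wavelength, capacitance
Checking the SI base units of each option:
  angular frequency (ω = 2πf): 1/s  ✗
  power (P = W/t): kg·m²/s³  ✓ matches
  wavelength (λ = v/f): m  ✗
  capacitance (C = Q/V): s⁴·A²/(kg·m²)  ✗

Only power has units kg·m²/s³.

Answer: power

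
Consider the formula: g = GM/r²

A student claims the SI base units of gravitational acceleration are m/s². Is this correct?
Units of each symbol in g = GM/r²:
  G (gravitational constant): m³/(kg·s²)
  M (mass): kg
  r (distance): m  → to the power 2 in the denominator, contributes 1/m²

Multiplying the contributions: [m³/(kg·s²)] · [kg] · [1/m²]
Adding exponents of each base unit: m: 1, s: -2
SI base units of gravitational acceleration: m/s²

The claimed units m/s² match the derived units, so the claim is correct.

Answer: Yes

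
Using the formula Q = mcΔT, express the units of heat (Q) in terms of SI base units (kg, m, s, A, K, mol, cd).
Units of each symbol in Q = mcΔT:
  m (mass): kg
  c (specific heat capacity, in J/(kg·K)): m²/(s²·K)
  ΔT (temperature change): K

Multiplying the contributions: [kg] · [m²/(s²·K)] · [K]
Adding exponents of each base unit: kg: 1, m: 2, s: -2
SI base units of heat: kg·m²/s²

Answer: kg·m²/s²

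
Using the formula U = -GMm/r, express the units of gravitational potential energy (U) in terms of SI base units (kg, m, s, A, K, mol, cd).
Units of each symbol in U = -GMm/r:
  G (gravitational constant): m³/(kg·s²)
  M (mass): kg
  m (mass): kg
  r (distance): m  → in the denominator, contributes 1/m
  The minus sign does not affect the units.

Multiplying the contributions: [m³/(kg·s²)] · [kg] · [kg] · [1/m]
Adding exponents of each base unit: kg: 1, m: 2, s: -2
SI base units of gravitational potential energy: kg·m²/s²

Answer: kg·m²/s²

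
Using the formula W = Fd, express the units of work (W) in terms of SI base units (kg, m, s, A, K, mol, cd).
Units of each symbol in W = Fd:
  F (force): kg·m/s²
  d (displacement): m

Multiplying the contributions: [kg·m/s²] · [m]
Adding exponents of each base unit: kg: 1, m: 2, s: -2
SI base units of work: kg·m²/s²

Answer: kg·m²/s²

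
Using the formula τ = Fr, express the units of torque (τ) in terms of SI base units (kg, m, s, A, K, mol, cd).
Units of each symbol in τ = Fr:
  F (force): kg·m/s²
  r (lever arm): m

Multiplying the contributions: [kg·m/s²] · [m]
Adding exponents of each base unit: kg: 1, m: 2, s: -2
SI base units of torque: kg·m²/s²

Answer: kg·m²/s²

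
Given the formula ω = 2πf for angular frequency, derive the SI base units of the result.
Units of each symbol in ω = 2πf:
  f (frequency): 1/s
  The factor 2π is dimensionless.

Multiplying the contributions: [1/s]
Adding exponents of each base unit: s: -1
SI base units of angular frequency: 1/s

Answer: 1/s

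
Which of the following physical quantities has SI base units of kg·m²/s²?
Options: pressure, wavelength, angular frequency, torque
Checking the SI base units of each option:
  pressure (P = F/A): kg/(m·s²)  ✗
  wavelength (λ = v/f): m  ✗
  angular frequency (ω = 2πf): 1/s  ✗
  torque (τ = Fr): kg·m²/s²  ✓ matches

Only torque has units kg·m²/s².

Answer: torque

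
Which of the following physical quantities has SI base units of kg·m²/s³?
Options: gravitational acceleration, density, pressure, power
Checking the SI base units of each option:
  gravitational acceleration (g = GM/r²): m/s²  ✗
  density (ρ = m/V): kg/m³  ✗
  pressure (P = F/A): kg/(m·s²)  ✗
  power (P = W/t): kg·m²/s³  ✓ matches

Only power has units kg·m²/s³.

Answer: power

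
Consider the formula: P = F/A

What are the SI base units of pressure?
Units of each symbol in P = F/A:
  F (force): kg·m/s²
  A (area): m²  → in the denominator, contributes 1/m²

Multiplying the contributions: [kg·m/s²] · [1/m²]
Adding exponents of each base unit: kg: 1, m: -1, s: -2
SI base units of pressure: kg/(m·s²)

Answer: kg/(m·s²)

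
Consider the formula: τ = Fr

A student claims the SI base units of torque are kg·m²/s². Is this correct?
Units of each symbol in τ = Fr:
  F (force): kg·m/s²
  r (lever arm): m

Multiplying the contributions: [kg·m/s²] · [m]
Adding exponents of each base unit: kg: 1, m: 2, s: -2
SI base units of torque: kg·m²/s²

The claimed units kg·m²/s² match the derived units, so the claim is correct.

Answer: Yes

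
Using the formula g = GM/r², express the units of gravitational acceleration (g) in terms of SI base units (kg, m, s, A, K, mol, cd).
Units of each symbol in g = GM/r²:
  G (gravitational constant): m³/(kg·s²)
  M (mass): kg
  r (distance): m  → to the power 2 in the denominator, contributes 1/m²

Multiplying the contributions: [m³/(kg·s²)] · [kg] · [1/m²]
Adding exponents of each base unit: m: 1, s: -2
SI base units of gravitational acceleration: m/s²

Answer: m/s²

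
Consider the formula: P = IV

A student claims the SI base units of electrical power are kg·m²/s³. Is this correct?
Units of each symbol in P = IV:
  I (current): A
  V (voltage, in volts): kg·m²/(s³·A)

Multiplying the contributions: [A] · [kg·m²/(s³·A)]
Adding exponents of each base unit: kg: 1, m: 2, s: -3
SI base units of electrical power: kg·m²/s³

The claimed units kg·m²/s³ match the derived units, so the claim is correct.

Answer: Yes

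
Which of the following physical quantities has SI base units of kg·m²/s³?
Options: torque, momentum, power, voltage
Checking the SI base units of each option:
  torque (τ = Fr): kg·m²/s²  ✗
  momentum (p = mv): kg·m/s  ✗
  power (P = W/t): kg·m²/s³  ✓ matches
  voltage (V = IR): kg·m²/(s³·A)  ✗

Only power has units kg·m²/s³.

Answer: power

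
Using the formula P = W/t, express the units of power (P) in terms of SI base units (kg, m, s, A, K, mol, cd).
Units of each symbol in P = W/t:
  W (work): kg·m²/s²
  t (time): s  → in the denominator, contributes 1/s

Multiplying the contributions: [kg·m²/s²] · [1/s]
Adding exponents of each base unit: kg: 1, m: 2, s: -3
SI base units of power: kg·m²/s³

Answer: kg·m²/s³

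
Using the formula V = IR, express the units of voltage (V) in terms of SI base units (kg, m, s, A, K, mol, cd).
Units of each symbol in V = IR:
  I (current): A
  R (resistance, in ohms): kg·m²/(s³·A²)

Multiplying the contributions: [A] · [kg·m²/(s³·A²)]
Adding exponents of each base unit: kg: 1, m: 2, s: -3, A: -1
SI base units of voltage: kg·m²/(s³·A)

Answer: kg·m²/(s³·A)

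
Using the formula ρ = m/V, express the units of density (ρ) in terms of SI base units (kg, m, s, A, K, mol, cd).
Units of each symbol in ρ = m/V:
  m (mass): kg
  V (volume): m³  → in the denominator, contributes 1/m³

Multiplying the contributions: [kg] · [1/m³]
Adding exponents of each base unit: kg: 1, m: -3
SI base units of density: kg/m³

Answer: kg/m³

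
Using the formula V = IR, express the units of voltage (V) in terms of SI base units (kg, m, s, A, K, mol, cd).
Units of each symbol in V = IR:
  I (current): A
  R (resistance, in ohms): kg·m²/(s³·A²)

Multiplying the contributions: [A] · [kg·m²/(s³·A²)]
Adding exponents of each base unit: kg: 1, m: 2, s: -3, A: -1
SI base units of voltage: kg·m²/(s³·A)

Answer: kg·m²/(s³·A)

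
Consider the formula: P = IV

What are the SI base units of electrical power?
Units of each symbol in P = IV:
  I (current): A
  V (voltage, in volts): kg·m²/(s³·A)

Multiplying the contributions: [A] · [kg·m²/(s³·A)]
Adding exponents of each base unit: kg: 1, m: 2, s: -3
SI base units of electrical power: kg·m²/s³

Answer: kg·m²/s³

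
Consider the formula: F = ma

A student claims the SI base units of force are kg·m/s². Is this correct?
Units of each symbol in F = ma:
  m (mass): kg
  a (acceleration): m/s²

Multiplying the contributions: [kg] · [m/s²]
Adding exponents of each base unit: kg: 1, m: 1, s: -2
SI base units of force: kg·m/s²

The claimed units kg·m/s² match the derived units, so the claim is correct.

Answer: Yes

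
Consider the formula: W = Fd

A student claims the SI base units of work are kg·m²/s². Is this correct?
Units of each symbol in W = Fd:
  F (force): kg·m/s²
  d (displacement): m

Multiplying the contributions: [kg·m/s²] · [m]
Adding exponents of each base unit: kg: 1, m: 2, s: -2
SI base units of work: kg·m²/s²

The claimed units kg·m²/s² match the derived units, so the claim is correct.

Answer: Yes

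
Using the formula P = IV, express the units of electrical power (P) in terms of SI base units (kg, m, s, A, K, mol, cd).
Units of each symbol in P = IV:
  I (current): A
  V (voltage, in volts): kg·m²/(s³·A)

Multiplying the contributions: [A] · [kg·m²/(s³·A)]
Adding exponents of each base unit: kg: 1, m: 2, s: -3
SI base units of electrical power: kg·m²/s³

Answer: kg·m²/s³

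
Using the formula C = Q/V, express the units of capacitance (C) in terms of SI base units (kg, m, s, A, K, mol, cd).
Units of each symbol in C = Q/V:
  Q (charge, in coulombs): s·A
  V (voltage, in volts): kg·m²/(s³·A)  → in the denominator, contributes s³·A/(kg·m²)

Multiplying the contributions: [s·A] · [s³·A/(kg·m²)]
Adding exponents of each base unit: kg: -1, m: -2, s: 4, A: 2
SI base units of capacitance: s⁴·A²/(kg·m²)

Answer: s⁴·A²/(kg·m²)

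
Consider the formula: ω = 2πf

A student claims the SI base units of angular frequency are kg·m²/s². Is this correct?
Units of each symbol in ω = 2πf:
  f (frequency): 1/s
  The factor 2π is dimensionless.

Multiplying the contributions: [1/s]
Adding exponents of each base unit: s: -1
SI base units of angular frequency: 1/s

The claimed units kg·m²/s² (exponents kg: 1, m: 2, s: -2) do not match the derived units 1/s (exponents s: -1), so the claim is incorrect.

Answer: No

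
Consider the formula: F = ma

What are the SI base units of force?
Units of each symbol in F = ma:
  m (mass): kg
  a (acceleration): m/s²

Multiplying the contributions: [kg] · [m/s²]
Adding exponents of each base unit: kg: 1, m: 1, s: -2
SI base units of force: kg·m/s²

Answer: kg·m/s²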